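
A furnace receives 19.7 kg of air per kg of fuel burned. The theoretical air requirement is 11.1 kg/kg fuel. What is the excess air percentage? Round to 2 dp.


Excess air = actual - stoichiometric = 19.7 - 11.1 = 8.60 kg/kg fuel
Excess air % = (excess / stoich) * 100 = (8.60 / 11.1) * 100 = 77.48%


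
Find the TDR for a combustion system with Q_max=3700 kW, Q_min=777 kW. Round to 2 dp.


TDR = Q_max / Q_min
TDR = 3700 / 777 = 4.76


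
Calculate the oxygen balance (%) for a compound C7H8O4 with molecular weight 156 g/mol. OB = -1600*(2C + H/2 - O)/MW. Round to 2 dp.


OB = -1600 * (2C + H/2 - O) / MW
Inner = 2*7 + 8/2 - 4 = 14.00
OB = -1600 * 14.00 / 156 = -143.59%


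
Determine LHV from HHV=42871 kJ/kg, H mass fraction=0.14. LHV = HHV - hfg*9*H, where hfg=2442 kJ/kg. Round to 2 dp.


LHV = HHV - hfg * 9 * H
Water correction = 2442 * 9 * 0.14 = 3076.920 kJ/kg
LHV = 42871 - 3076.920 = 39794.08 kJ/kg


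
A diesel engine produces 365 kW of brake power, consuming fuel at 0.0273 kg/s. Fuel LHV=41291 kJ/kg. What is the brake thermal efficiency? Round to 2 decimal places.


eta_BTE = (BP / (mf * LHV)) * 100
Denominator = 0.0273 * 41291 = 1127.2443 kW
eta_BTE = (365 / 1127.2443) * 100 = 32.38%


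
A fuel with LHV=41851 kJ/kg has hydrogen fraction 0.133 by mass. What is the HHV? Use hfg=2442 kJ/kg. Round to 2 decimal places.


HHV = LHV + hfg * 9 * H
Water addition = 2442 * 9 * 0.133 = 2923.074 kJ/kg
HHV = 41851 + 2923.074 = 44774.07 kJ/kg


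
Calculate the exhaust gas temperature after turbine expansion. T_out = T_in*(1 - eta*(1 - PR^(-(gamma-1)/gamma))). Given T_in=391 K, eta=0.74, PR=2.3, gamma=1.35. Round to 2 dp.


T_out = T_in * (1 - eta * (1 - PR^(-(gamma-1)/gamma)))
Exponent = -(1.35-1)/1.35 = -0.25925926
PR^exp = 2.3^(-0.25925926) = 0.80578413
Factor = 1 - 0.74*(1 - 0.80578413) = 0.85628026
T_out = 391 * 0.85628026 = 334.81 K


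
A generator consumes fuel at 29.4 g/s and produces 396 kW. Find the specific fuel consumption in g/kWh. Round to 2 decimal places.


SFC = (mf / BP) * 3600
Rate = 29.4 / 396 = 0.074242 g/(s*kW)
SFC = 0.074242 * 3600 = 267.27 g/kWh


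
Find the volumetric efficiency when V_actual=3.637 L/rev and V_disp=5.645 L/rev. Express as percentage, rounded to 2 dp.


eta_v = (V_actual / V_disp) * 100
Ratio = 3.637 / 5.645 = 0.6443
eta_v = 0.6443 * 100 = 64.43%


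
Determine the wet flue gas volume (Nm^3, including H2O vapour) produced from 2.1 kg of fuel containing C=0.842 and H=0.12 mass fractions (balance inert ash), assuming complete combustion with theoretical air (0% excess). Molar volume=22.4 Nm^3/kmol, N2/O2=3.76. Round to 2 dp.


Per kg fuel: CO2 = (C/12 kmol)*22.4 = (0.842/12)*22.4 = 1.57173 Nm^3
Per kg fuel: H2O = (H/2 kmol)*22.4 = (0.12/2)*22.4 = 1.34400 Nm^3
O2 needed per kg fuel = C/12 + H/4 = 0.842/12 + 0.12/4 = 0.10016667 kmol
Per kg fuel: N2 = O2*3.76*22.4 = 0.10016667*3.76*22.4 = 8.43644 Nm^3
Total per kg = 1.57173 + 1.34400 + 8.43644 = 11.35217 Nm^3
Total = 11.35217 * 2.1 = 23.84 Nm^3


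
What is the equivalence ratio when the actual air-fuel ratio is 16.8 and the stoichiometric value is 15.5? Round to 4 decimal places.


phi = AFR_stoich / AFR_actual
phi = 15.5 / 16.8 = 0.9226


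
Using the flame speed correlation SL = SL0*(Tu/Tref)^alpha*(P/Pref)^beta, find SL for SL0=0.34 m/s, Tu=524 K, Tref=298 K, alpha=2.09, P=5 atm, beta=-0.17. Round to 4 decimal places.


SL = SL0 * (Tu/Tref)^alpha * (P/Pref)^beta
T ratio = 524/298 = 1.75838926
(T ratio)^alpha = 1.75838926^2.09 = 3.253047
(P/Pref)^beta = 5^(-0.17) = 0.760633
SL = 0.34 * 3.253047 * 0.760633 = 0.8413 m/s


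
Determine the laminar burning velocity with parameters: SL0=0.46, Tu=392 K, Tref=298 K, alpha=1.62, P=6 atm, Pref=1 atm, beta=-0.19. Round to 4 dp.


SL = SL0 * (Tu/Tref)^alpha * (P/Pref)^beta
T ratio = 392/298 = 1.31543624
(T ratio)^alpha = 1.31543624^1.62 = 1.559169
(P/Pref)^beta = 6^(-0.19) = 0.711461
SL = 0.46 * 1.559169 * 0.711461 = 0.5103 m/s


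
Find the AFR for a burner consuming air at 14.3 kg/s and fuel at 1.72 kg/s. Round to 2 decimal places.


AFR = m_air / m_fuel
AFR = 14.3 / 1.72 = 8.31


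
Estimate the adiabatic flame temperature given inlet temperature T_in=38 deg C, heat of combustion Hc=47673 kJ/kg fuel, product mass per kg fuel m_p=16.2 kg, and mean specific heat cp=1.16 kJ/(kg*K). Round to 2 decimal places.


T_ad = T_in + Hc / (m_p * cp)
Denominator = 16.2 * 1.16 = 18.7920
Temperature rise = 47673 / 18.7920 = 2536.88 K
T_ad = 38 + 2536.88 = 2574.88 deg C


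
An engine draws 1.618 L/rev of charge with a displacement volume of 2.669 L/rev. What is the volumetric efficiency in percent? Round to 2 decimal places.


eta_v = (V_actual / V_disp) * 100
Ratio = 1.618 / 2.669 = 0.6062
eta_v = 0.6062 * 100 = 60.62%


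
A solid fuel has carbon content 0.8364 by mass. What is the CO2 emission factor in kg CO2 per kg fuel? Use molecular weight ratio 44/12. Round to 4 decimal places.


EF = C_frac * (M_CO2 / M_C)
EF = 0.8364 * (44/12)
EF = 0.8364 * 3.666667 = 3.0668 kg_CO2/kg_fuel


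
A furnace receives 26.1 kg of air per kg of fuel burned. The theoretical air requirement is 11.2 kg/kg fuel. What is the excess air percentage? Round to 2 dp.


Excess air = actual - stoichiometric = 26.1 - 11.2 = 14.90 kg/kg fuel
Excess air % = (excess / stoich) * 100 = (14.90 / 11.2) * 100 = 133.04%


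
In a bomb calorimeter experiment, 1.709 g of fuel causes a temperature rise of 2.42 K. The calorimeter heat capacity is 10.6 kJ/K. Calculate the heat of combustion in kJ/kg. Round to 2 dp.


Hc = C_cal * delta_T / m_fuel
Q_released = 10.6 * 2.42 = 25.6520 kJ
m_fuel = 1.709 g = 1.709/1000 kg = 0.001709 kg
Hc = 25.6520 / 0.001709 = 15009.95 kJ/kg


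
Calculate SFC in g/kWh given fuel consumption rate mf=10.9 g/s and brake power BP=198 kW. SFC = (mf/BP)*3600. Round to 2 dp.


SFC = (mf / BP) * 3600
Rate = 10.9 / 198 = 0.055051 g/(s*kW)
SFC = 0.055051 * 3600 = 198.18 g/kWh


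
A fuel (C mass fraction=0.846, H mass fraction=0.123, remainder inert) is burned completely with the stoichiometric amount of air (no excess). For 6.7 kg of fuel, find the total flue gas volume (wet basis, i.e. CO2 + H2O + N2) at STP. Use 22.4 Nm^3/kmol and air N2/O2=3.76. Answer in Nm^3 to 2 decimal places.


Per kg fuel: CO2 = (C/12 kmol)*22.4 = (0.846/12)*22.4 = 1.57920 Nm^3
Per kg fuel: H2O = (H/2 kmol)*22.4 = (0.123/2)*22.4 = 1.37760 Nm^3
O2 needed per kg fuel = C/12 + H/4 = 0.846/12 + 0.123/4 = 0.10125000 kmol
Per kg fuel: N2 = O2*3.76*22.4 = 0.10125000*3.76*22.4 = 8.52768 Nm^3
Total per kg = 1.57920 + 1.37760 + 8.52768 = 11.48448 Nm^3
Total = 11.48448 * 6.7 = 76.95 Nm^3


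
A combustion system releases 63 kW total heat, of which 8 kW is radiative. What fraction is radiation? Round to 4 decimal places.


f_rad = Q_rad / Q_total
f_rad = 8 / 63 = 0.1270


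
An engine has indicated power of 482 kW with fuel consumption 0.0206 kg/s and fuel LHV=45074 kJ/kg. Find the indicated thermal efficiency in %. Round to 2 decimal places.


eta_ith = (IP / (mf * LHV)) * 100
Denominator = 0.0206 * 45074 = 928.5244 kW
eta_ith = (482 / 928.5244) * 100 = 51.91%


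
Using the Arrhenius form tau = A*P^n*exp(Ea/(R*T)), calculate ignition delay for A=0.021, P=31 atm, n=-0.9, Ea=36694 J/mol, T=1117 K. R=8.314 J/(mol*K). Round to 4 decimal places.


tau = A * P^n * exp(Ea/(R*T))
P^n = 31^(-0.9) = 0.04547519
Ea/(R*T) = 36694/(8.314*1117) = 3.951226
exp(Ea/(R*T)) = 51.999075
tau = 0.021 * 0.04547519 * 51.999075 = 0.0497 ms


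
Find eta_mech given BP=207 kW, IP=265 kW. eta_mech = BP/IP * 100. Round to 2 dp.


eta_mech = (BP / IP) * 100
Ratio = 207 / 265 = 0.7811
eta_mech = 0.7811 * 100 = 78.11%


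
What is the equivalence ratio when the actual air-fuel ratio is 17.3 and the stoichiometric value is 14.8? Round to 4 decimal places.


phi = AFR_stoich / AFR_actual
phi = 14.8 / 17.3 = 0.8555


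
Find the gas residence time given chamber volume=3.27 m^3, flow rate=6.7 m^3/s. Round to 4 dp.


tau = V / Q_flow
tau = 3.27 / 6.7 = 0.4881 s


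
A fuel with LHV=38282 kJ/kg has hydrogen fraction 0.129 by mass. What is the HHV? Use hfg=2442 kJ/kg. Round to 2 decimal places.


HHV = LHV + hfg * 9 * H
Water addition = 2442 * 9 * 0.129 = 2835.162 kJ/kg
HHV = 38282 + 2835.162 = 41117.16 kJ/kg


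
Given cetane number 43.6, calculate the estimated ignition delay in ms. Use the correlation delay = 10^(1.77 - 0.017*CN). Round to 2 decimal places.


delay = 10^(1.77 - 0.017*CN)
Exponent = 1.77 - 0.017*43.6 = 1.0288
delay = 10^1.0288 = 10.69 ms


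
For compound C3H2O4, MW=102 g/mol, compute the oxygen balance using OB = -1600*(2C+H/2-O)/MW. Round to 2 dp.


OB = -1600 * (2C + H/2 - O) / MW
Inner = 2*3 + 2/2 - 4 = 3.00
OB = -1600 * 3.00 / 102 = -47.06%


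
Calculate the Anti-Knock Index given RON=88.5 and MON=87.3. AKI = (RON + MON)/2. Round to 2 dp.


AKI = (RON + MON) / 2
AKI = (88.5 + 87.3) / 2
AKI = 175.8 / 2 = 87.90


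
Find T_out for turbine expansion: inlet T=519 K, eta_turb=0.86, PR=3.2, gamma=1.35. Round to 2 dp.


T_out = T_in * (1 - eta * (1 - PR^(-(gamma-1)/gamma)))
Exponent = -(1.35-1)/1.35 = -0.25925926
PR^exp = 3.2^(-0.25925926) = 0.73966521
Factor = 1 - 0.86*(1 - 0.73966521) = 0.77611208
T_out = 519 * 0.77611208 = 402.80 K


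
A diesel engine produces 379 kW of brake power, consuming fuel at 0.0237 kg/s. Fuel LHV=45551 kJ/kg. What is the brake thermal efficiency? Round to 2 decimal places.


eta_BTE = (BP / (mf * LHV)) * 100
Denominator = 0.0237 * 45551 = 1079.5587 kW
eta_BTE = (379 / 1079.5587) * 100 = 35.11%


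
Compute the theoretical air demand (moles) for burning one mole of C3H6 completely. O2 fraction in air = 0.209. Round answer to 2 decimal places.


Balanced combustion: C3H6 + 4.5 O2 -> 3 CO2 + 3 H2O
O2 needed = C + H/4 = 3 + 6/4 = 4.50 moles
Air moles = O2 / 0.209 = 4.50 / 0.209 = 21.53 moles air


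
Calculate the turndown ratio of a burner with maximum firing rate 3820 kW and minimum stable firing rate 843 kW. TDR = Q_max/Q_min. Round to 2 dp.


TDR = Q_max / Q_min
TDR = 3820 / 843 = 4.53


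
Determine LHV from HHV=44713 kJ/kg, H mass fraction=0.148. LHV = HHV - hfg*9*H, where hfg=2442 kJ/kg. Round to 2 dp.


LHV = HHV - hfg * 9 * H
Water correction = 2442 * 9 * 0.148 = 3252.744 kJ/kg
LHV = 44713 - 3252.744 = 41460.26 kJ/kg


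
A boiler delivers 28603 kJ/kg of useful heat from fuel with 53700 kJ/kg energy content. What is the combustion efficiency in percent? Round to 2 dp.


Efficiency = (Q_useful / Q_fuel) * 100
Efficiency = (28603 / 53700) * 100
Efficiency = 0.5326 * 100 = 53.26%


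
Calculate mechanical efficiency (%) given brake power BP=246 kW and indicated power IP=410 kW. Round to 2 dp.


eta_mech = (BP / IP) * 100
Ratio = 246 / 410 = 0.6000
eta_mech = 0.6000 * 100 = 60.00%


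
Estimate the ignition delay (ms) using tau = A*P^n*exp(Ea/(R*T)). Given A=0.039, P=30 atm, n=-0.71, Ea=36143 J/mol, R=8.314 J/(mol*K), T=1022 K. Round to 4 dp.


tau = A * P^n * exp(Ea/(R*T))
P^n = 30^(-0.71) = 0.08938073
Ea/(R*T) = 36143/(8.314*1022) = 4.253665
exp(Ea/(R*T)) = 70.362819
tau = 0.039 * 0.08938073 * 70.362819 = 0.2453 ms


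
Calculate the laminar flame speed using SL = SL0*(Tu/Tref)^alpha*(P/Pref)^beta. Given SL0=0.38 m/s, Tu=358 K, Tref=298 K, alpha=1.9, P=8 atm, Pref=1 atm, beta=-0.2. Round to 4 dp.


SL = SL0 * (Tu/Tref)^alpha * (P/Pref)^beta
T ratio = 358/298 = 1.20134228
(T ratio)^alpha = 1.20134228^1.9 = 1.416990
(P/Pref)^beta = 8^(-0.2) = 0.659754
SL = 0.38 * 1.416990 * 0.659754 = 0.3552 m/s


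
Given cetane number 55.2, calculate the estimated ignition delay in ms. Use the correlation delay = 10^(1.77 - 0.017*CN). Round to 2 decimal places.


delay = 10^(1.77 - 0.017*CN)
Exponent = 1.77 - 0.017*55.2 = 0.8316
delay = 10^0.8316 = 6.79 ms


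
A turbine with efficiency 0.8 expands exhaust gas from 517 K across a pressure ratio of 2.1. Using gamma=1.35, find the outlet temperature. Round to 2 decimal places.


T_out = T_in * (1 - eta * (1 - PR^(-(gamma-1)/gamma)))
Exponent = -(1.35-1)/1.35 = -0.25925926
PR^exp = 2.1^(-0.25925926) = 0.82501466
Factor = 1 - 0.8*(1 - 0.82501466) = 0.86001173
T_out = 517 * 0.86001173 = 444.63 K


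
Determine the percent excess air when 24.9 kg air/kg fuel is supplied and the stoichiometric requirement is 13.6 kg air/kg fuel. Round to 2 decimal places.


Excess air = actual - stoichiometric = 24.9 - 13.6 = 11.30 kg/kg fuel
Excess air % = (excess / stoich) * 100 = (11.30 / 13.6) * 100 = 83.09%


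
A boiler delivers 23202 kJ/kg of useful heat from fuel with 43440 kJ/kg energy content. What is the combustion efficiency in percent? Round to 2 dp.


Efficiency = (Q_useful / Q_fuel) * 100
Efficiency = (23202 / 43440) * 100
Efficiency = 0.5341 * 100 = 53.41%


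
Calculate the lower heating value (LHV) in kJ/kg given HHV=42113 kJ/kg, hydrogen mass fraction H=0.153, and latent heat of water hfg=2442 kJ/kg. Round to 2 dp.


LHV = HHV - hfg * 9 * H
Water correction = 2442 * 9 * 0.153 = 3362.634 kJ/kg
LHV = 42113 - 3362.634 = 38750.37 kJ/kg


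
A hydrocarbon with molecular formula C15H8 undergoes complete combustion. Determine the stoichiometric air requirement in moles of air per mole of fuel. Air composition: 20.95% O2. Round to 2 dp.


Balanced combustion: C15H8 + 17 O2 -> 15 CO2 + 4 H2O
O2 needed = C + H/4 = 15 + 8/4 = 17.00 moles
Air moles = O2 / 0.2095 = 17.00 / 0.2095 = 81.15 moles air


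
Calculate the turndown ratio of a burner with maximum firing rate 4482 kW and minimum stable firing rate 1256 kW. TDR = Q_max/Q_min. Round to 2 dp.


TDR = Q_max / Q_min
TDR = 4482 / 1256 = 3.57


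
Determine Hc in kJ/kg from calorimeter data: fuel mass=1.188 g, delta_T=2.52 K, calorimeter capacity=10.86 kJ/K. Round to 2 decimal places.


Hc = C_cal * delta_T / m_fuel
Q_released = 10.86 * 2.52 = 27.3672 kJ
m_fuel = 1.188 g = 1.188/1000 kg = 0.001188 kg
Hc = 27.3672 / 0.001188 = 23036.36 kJ/kg


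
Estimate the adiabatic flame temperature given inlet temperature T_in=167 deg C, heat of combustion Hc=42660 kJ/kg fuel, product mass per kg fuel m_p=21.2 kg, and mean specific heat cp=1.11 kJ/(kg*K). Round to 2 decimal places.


T_ad = T_in + Hc / (m_p * cp)
Denominator = 21.2 * 1.11 = 23.5320
Temperature rise = 42660 / 23.5320 = 1812.85 K
T_ad = 167 + 1812.85 = 1979.85 deg C


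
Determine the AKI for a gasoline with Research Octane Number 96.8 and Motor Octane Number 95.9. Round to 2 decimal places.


AKI = (RON + MON) / 2
AKI = (96.8 + 95.9) / 2
AKI = 192.7 / 2 = 96.35


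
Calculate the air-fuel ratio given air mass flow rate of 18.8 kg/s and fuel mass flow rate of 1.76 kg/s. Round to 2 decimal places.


AFR = m_air / m_fuel
AFR = 18.8 / 1.76 = 10.68


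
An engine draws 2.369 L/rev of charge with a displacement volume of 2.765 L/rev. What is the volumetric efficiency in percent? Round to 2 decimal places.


eta_v = (V_actual / V_disp) * 100
Ratio = 2.369 / 2.765 = 0.8568
eta_v = 0.8568 * 100 = 85.68%


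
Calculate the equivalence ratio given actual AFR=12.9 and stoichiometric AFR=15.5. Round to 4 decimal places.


phi = AFR_stoich / AFR_actual
phi = 15.5 / 12.9 = 1.2016


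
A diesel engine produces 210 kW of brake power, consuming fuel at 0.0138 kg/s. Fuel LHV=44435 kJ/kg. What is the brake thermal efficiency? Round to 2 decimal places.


eta_BTE = (BP / (mf * LHV)) * 100
Denominator = 0.0138 * 44435 = 613.2030 kW
eta_BTE = (210 / 613.2030) * 100 = 34.25%


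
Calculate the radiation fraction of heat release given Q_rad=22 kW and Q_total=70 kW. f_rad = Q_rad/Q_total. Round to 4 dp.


f_rad = Q_rad / Q_total
f_rad = 22 / 70 = 0.3143


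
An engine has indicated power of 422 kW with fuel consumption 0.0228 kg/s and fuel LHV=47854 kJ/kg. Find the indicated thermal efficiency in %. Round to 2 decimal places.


eta_ith = (IP / (mf * LHV)) * 100
Denominator = 0.0228 * 47854 = 1091.0712 kW
eta_ith = (422 / 1091.0712) * 100 = 38.68%


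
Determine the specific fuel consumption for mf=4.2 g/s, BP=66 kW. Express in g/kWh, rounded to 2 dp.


SFC = (mf / BP) * 3600
Rate = 4.2 / 66 = 0.063636 g/(s*kW)
SFC = 0.063636 * 3600 = 229.09 g/kWh


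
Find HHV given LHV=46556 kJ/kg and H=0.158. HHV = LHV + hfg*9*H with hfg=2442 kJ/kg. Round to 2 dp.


HHV = LHV + hfg * 9 * H
Water addition = 2442 * 9 * 0.158 = 3472.524 kJ/kg
HHV = 46556 + 3472.524 = 50028.52 kJ/kg


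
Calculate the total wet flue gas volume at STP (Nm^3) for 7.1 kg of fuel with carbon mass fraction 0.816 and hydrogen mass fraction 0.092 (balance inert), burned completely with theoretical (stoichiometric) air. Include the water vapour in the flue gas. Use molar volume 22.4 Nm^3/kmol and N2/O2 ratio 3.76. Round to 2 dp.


Per kg fuel: CO2 = (C/12 kmol)*22.4 = (0.816/12)*22.4 = 1.52320 Nm^3
Per kg fuel: H2O = (H/2 kmol)*22.4 = (0.092/2)*22.4 = 1.03040 Nm^3
O2 needed per kg fuel = C/12 + H/4 = 0.816/12 + 0.092/4 = 0.09100000 kmol
Per kg fuel: N2 = O2*3.76*22.4 = 0.09100000*3.76*22.4 = 7.66438 Nm^3
Total per kg = 1.52320 + 1.03040 + 7.66438 = 10.21798 Nm^3
Total = 10.21798 * 7.1 = 72.55 Nm^3


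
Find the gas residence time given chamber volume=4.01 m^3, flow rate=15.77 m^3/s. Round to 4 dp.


tau = V / Q_flow
tau = 4.01 / 15.77 = 0.2543 s


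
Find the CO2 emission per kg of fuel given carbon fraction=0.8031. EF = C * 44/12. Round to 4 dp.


EF = C_frac * (M_CO2 / M_C)
EF = 0.8031 * (44/12)
EF = 0.8031 * 3.666667 = 2.9447 kg_CO2/kg_fuel


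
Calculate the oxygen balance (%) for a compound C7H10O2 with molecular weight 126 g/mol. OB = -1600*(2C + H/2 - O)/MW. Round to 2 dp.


OB = -1600 * (2C + H/2 - O) / MW
Inner = 2*7 + 10/2 - 2 = 17.00
OB = -1600 * 17.00 / 126 = -215.87%


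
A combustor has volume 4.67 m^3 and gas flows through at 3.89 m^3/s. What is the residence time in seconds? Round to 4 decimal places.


tau = V / Q_flow
tau = 4.67 / 3.89 = 1.2005 s


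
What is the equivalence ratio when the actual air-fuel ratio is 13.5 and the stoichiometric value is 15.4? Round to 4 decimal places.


phi = AFR_stoich / AFR_actual
phi = 15.4 / 13.5 = 1.1407


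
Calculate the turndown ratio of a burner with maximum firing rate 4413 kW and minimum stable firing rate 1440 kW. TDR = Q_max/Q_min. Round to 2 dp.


TDR = Q_max / Q_min
TDR = 4413 / 1440 = 3.06


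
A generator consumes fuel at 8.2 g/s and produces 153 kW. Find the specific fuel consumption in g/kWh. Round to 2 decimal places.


SFC = (mf / BP) * 3600
Rate = 8.2 / 153 = 0.053595 g/(s*kW)
SFC = 0.053595 * 3600 = 192.94 g/kWh


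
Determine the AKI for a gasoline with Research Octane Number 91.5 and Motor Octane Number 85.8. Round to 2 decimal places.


AKI = (RON + MON) / 2
AKI = (91.5 + 85.8) / 2
AKI = 177.3 / 2 = 88.65


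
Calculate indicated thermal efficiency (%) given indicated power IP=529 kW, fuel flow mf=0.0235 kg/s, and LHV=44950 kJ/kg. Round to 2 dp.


eta_ith = (IP / (mf * LHV)) * 100
Denominator = 0.0235 * 44950 = 1056.3250 kW
eta_ith = (529 / 1056.3250) * 100 = 50.08%


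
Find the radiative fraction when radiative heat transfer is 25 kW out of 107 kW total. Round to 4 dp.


f_rad = Q_rad / Q_total
f_rad = 25 / 107 = 0.2336


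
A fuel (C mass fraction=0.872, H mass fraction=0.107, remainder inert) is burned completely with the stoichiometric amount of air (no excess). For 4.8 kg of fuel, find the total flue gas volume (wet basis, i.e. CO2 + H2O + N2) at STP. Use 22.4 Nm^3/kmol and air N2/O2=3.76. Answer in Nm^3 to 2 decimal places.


Per kg fuel: CO2 = (C/12 kmol)*22.4 = (0.872/12)*22.4 = 1.62773 Nm^3
Per kg fuel: H2O = (H/2 kmol)*22.4 = (0.107/2)*22.4 = 1.19840 Nm^3
O2 needed per kg fuel = C/12 + H/4 = 0.872/12 + 0.107/4 = 0.09941667 kmol
Per kg fuel: N2 = O2*3.76*22.4 = 0.09941667*3.76*22.4 = 8.37327 Nm^3
Total per kg = 1.62773 + 1.19840 + 8.37327 = 11.19940 Nm^3
Total = 11.19940 * 4.8 = 53.76 Nm^3


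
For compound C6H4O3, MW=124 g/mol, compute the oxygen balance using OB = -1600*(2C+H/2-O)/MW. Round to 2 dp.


OB = -1600 * (2C + H/2 - O) / MW
Inner = 2*6 + 4/2 - 3 = 11.00
OB = -1600 * 11.00 / 124 = -141.94%


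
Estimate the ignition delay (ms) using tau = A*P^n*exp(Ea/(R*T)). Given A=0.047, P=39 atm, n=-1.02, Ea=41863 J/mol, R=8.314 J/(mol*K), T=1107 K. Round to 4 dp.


tau = A * P^n * exp(Ea/(R*T))
P^n = 39^(-1.02) = 0.02382945
Ea/(R*T) = 41863/(8.314*1107) = 4.548547
exp(Ea/(R*T)) = 94.495027
tau = 0.047 * 0.02382945 * 94.495027 = 0.1058 ms


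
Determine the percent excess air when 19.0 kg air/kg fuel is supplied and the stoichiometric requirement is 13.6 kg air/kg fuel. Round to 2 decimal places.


Excess air = actual - stoichiometric = 19.0 - 13.6 = 5.40 kg/kg fuel
Excess air % = (excess / stoich) * 100 = (5.40 / 13.6) * 100 = 39.71%


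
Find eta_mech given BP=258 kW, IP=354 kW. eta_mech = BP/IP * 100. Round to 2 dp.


eta_mech = (BP / IP) * 100
Ratio = 258 / 354 = 0.7288
eta_mech = 0.7288 * 100 = 72.88%


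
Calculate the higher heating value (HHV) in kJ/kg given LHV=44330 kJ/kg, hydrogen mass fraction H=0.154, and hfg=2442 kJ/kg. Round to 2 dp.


HHV = LHV + hfg * 9 * H
Water addition = 2442 * 9 * 0.154 = 3384.612 kJ/kg
HHV = 44330 + 3384.612 = 47714.61 kJ/kg


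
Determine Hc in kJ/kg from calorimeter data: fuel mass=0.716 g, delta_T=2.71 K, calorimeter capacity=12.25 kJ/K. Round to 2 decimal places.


Hc = C_cal * delta_T / m_fuel
Q_released = 12.25 * 2.71 = 33.1975 kJ
m_fuel = 0.716 g = 0.716/1000 kg = 0.000716 kg
Hc = 33.1975 / 0.000716 = 46365.22 kJ/kg


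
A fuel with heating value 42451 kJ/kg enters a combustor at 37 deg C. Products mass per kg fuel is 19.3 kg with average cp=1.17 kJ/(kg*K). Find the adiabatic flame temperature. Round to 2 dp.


T_ad = T_in + Hc / (m_p * cp)
Denominator = 19.3 * 1.17 = 22.5810
Temperature rise = 42451 / 22.5810 = 1879.94 K
T_ad = 37 + 1879.94 = 1916.94 deg C


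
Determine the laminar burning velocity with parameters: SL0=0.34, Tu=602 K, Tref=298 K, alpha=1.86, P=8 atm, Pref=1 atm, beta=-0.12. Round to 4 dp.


SL = SL0 * (Tu/Tref)^alpha * (P/Pref)^beta
T ratio = 602/298 = 2.02013423
(T ratio)^alpha = 2.02013423^1.86 = 3.698343
(P/Pref)^beta = 8^(-0.12) = 0.779165
SL = 0.34 * 3.698343 * 0.779165 = 0.9798 m/s


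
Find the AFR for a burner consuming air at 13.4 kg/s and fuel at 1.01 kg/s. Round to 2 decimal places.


AFR = m_air / m_fuel
AFR = 13.4 / 1.01 = 13.27


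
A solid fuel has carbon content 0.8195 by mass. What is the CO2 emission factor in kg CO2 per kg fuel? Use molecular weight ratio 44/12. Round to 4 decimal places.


EF = C_frac * (M_CO2 / M_C)
EF = 0.8195 * (44/12)
EF = 0.8195 * 3.666667 = 3.0048 kg_CO2/kg_fuel


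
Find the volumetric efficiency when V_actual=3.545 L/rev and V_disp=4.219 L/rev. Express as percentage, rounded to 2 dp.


eta_v = (V_actual / V_disp) * 100
Ratio = 3.545 / 4.219 = 0.8402
eta_v = 0.8402 * 100 = 84.02%


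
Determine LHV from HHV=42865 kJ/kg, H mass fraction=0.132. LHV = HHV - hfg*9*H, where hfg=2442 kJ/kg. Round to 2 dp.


LHV = HHV - hfg * 9 * H
Water correction = 2442 * 9 * 0.132 = 2901.096 kJ/kg
LHV = 42865 - 2901.096 = 39963.90 kJ/kg


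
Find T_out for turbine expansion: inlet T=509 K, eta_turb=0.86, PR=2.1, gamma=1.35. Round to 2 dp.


T_out = T_in * (1 - eta * (1 - PR^(-(gamma-1)/gamma)))
Exponent = -(1.35-1)/1.35 = -0.25925926
PR^exp = 2.1^(-0.25925926) = 0.82501466
Factor = 1 - 0.86*(1 - 0.82501466) = 0.84951261
T_out = 509 * 0.84951261 = 432.40 K


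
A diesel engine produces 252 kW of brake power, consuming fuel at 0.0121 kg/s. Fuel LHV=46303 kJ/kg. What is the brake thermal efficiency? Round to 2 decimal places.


eta_BTE = (BP / (mf * LHV)) * 100
Denominator = 0.0121 * 46303 = 560.2663 kW
eta_BTE = (252 / 560.2663) * 100 = 44.98%


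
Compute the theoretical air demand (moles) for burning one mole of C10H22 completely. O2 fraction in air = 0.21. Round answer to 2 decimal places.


Balanced combustion: C10H22 + 15.5 O2 -> 10 CO2 + 11 H2O
O2 needed = C + H/4 = 10 + 22/4 = 15.50 moles
Air moles = O2 / 0.21 = 15.50 / 0.21 = 73.81 moles air


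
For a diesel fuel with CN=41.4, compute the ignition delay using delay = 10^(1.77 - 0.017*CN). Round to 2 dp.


delay = 10^(1.77 - 0.017*CN)
Exponent = 1.77 - 0.017*41.4 = 1.0662
delay = 10^1.0662 = 11.65 ms


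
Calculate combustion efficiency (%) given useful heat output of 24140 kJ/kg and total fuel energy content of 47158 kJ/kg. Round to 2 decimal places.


Efficiency = (Q_useful / Q_fuel) * 100
Efficiency = (24140 / 47158) * 100
Efficiency = 0.5119 * 100 = 51.19%


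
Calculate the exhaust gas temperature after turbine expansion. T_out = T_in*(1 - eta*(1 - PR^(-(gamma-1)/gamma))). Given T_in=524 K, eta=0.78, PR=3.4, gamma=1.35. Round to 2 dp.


T_out = T_in * (1 - eta * (1 - PR^(-(gamma-1)/gamma)))
Exponent = -(1.35-1)/1.35 = -0.25925926
PR^exp = 3.4^(-0.25925926) = 0.72813041
Factor = 1 - 0.78*(1 - 0.72813041) = 0.78794172
T_out = 524 * 0.78794172 = 412.88 K


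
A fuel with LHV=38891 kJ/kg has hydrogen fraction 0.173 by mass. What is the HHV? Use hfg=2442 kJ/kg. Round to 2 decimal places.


HHV = LHV + hfg * 9 * H
Water addition = 2442 * 9 * 0.173 = 3802.194 kJ/kg
HHV = 38891 + 3802.194 = 42693.19 kJ/kg


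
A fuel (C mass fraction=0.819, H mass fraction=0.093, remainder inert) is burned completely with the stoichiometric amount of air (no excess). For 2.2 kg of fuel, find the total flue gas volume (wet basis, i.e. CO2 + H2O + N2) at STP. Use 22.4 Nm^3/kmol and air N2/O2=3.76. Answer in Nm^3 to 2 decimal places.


Per kg fuel: CO2 = (C/12 kmol)*22.4 = (0.819/12)*22.4 = 1.52880 Nm^3
Per kg fuel: H2O = (H/2 kmol)*22.4 = (0.093/2)*22.4 = 1.04160 Nm^3
O2 needed per kg fuel = C/12 + H/4 = 0.819/12 + 0.093/4 = 0.09150000 kmol
Per kg fuel: N2 = O2*3.76*22.4 = 0.09150000*3.76*22.4 = 7.70650 Nm^3
Total per kg = 1.52880 + 1.04160 + 7.70650 = 10.27690 Nm^3
Total = 10.27690 * 2.2 = 22.61 Nm^3


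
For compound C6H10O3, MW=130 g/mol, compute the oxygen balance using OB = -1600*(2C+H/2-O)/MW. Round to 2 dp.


OB = -1600 * (2C + H/2 - O) / MW
Inner = 2*6 + 10/2 - 3 = 14.00
OB = -1600 * 14.00 / 130 = -172.31%


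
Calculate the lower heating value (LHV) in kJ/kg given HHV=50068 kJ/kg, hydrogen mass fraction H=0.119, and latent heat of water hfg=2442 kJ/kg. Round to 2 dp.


LHV = HHV - hfg * 9 * H
Water correction = 2442 * 9 * 0.119 = 2615.382 kJ/kg
LHV = 50068 - 2615.382 = 47452.62 kJ/kg


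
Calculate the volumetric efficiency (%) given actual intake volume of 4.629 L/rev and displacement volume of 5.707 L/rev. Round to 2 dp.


eta_v = (V_actual / V_disp) * 100
Ratio = 4.629 / 5.707 = 0.8111
eta_v = 0.8111 * 100 = 81.11%


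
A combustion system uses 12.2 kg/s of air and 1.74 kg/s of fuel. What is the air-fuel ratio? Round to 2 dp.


AFR = m_air / m_fuel
AFR = 12.2 / 1.74 = 7.01


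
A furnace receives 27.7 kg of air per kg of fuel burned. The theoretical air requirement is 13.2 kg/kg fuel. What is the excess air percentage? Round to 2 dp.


Excess air = actual - stoichiometric = 27.7 - 13.2 = 14.50 kg/kg fuel
Excess air % = (excess / stoich) * 100 = (14.50 / 13.2) * 100 = 109.85%


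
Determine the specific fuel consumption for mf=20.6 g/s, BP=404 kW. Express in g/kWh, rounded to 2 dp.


SFC = (mf / BP) * 3600
Rate = 20.6 / 404 = 0.050990 g/(s*kW)
SFC = 0.050990 * 3600 = 183.56 g/kWh


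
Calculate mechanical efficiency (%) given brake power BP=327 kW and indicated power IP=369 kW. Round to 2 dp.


eta_mech = (BP / IP) * 100
Ratio = 327 / 369 = 0.8862
eta_mech = 0.8862 * 100 = 88.62%


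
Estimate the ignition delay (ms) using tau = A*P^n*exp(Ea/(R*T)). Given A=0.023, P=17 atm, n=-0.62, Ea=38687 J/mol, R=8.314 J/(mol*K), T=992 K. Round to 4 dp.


tau = A * P^n * exp(Ea/(R*T))
P^n = 17^(-0.62) = 0.17263215
Ea/(R*T) = 38687/(8.314*992) = 4.690762
exp(Ea/(R*T)) = 108.936114
tau = 0.023 * 0.17263215 * 108.936114 = 0.4325 ms


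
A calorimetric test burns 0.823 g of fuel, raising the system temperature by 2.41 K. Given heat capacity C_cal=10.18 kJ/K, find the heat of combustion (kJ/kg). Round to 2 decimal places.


Hc = C_cal * delta_T / m_fuel
Q_released = 10.18 * 2.41 = 24.5338 kJ
m_fuel = 0.823 g = 0.823/1000 kg = 0.000823 kg
Hc = 24.5338 / 0.000823 = 29810.21 kJ/kg


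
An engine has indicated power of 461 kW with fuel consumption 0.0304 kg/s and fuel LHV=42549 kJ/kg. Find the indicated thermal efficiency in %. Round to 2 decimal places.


eta_ith = (IP / (mf * LHV)) * 100
Denominator = 0.0304 * 42549 = 1293.4896 kW
eta_ith = (461 / 1293.4896) * 100 = 35.64%


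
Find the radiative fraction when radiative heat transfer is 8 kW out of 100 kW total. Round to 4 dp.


f_rad = Q_rad / Q_total
f_rad = 8 / 100 = 0.0800


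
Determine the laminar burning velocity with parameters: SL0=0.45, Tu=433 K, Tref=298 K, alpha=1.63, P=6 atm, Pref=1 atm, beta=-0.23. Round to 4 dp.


SL = SL0 * (Tu/Tref)^alpha * (P/Pref)^beta
T ratio = 433/298 = 1.45302013
(T ratio)^alpha = 1.45302013^1.63 = 1.838666
(P/Pref)^beta = 6^(-0.23) = 0.662255
SL = 0.45 * 1.838666 * 0.662255 = 0.5479 m/s


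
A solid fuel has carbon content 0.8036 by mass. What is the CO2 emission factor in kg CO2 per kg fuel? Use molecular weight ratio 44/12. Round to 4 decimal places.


EF = C_frac * (M_CO2 / M_C)
EF = 0.8036 * (44/12)
EF = 0.8036 * 3.666667 = 2.9465 kg_CO2/kg_fuel


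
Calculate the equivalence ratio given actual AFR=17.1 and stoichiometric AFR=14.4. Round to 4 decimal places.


phi = AFR_stoich / AFR_actual
phi = 14.4 / 17.1 = 0.8421


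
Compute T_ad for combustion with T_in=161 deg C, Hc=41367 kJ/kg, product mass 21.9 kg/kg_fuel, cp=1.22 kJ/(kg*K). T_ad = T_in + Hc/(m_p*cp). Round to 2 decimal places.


T_ad = T_in + Hc / (m_p * cp)
Denominator = 21.9 * 1.22 = 26.7180
Temperature rise = 41367 / 26.7180 = 1548.28 K
T_ad = 161 + 1548.28 = 1709.28 deg C


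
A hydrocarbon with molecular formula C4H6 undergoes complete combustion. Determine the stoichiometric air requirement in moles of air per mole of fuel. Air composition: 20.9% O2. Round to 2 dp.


Balanced combustion: C4H6 + 5.5 O2 -> 4 CO2 + 3 H2O
O2 needed = C + H/4 = 4 + 6/4 = 5.50 moles
Air moles = O2 / 0.209 = 5.50 / 0.209 = 26.32 moles air


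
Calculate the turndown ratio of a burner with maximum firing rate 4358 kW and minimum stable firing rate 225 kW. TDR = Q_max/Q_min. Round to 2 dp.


TDR = Q_max / Q_min
TDR = 4358 / 225 = 19.37


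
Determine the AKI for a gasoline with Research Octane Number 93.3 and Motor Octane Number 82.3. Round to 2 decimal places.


AKI = (RON + MON) / 2
AKI = (93.3 + 82.3) / 2
AKI = 175.6 / 2 = 87.80


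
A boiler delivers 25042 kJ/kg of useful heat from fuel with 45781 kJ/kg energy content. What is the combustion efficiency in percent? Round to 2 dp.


Efficiency = (Q_useful / Q_fuel) * 100
Efficiency = (25042 / 45781) * 100
Efficiency = 0.5470 * 100 = 54.70%


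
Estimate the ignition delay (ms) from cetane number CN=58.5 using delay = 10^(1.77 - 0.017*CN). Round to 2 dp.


delay = 10^(1.77 - 0.017*CN)
Exponent = 1.77 - 0.017*58.5 = 0.7755
delay = 10^0.7755 = 5.96 ms


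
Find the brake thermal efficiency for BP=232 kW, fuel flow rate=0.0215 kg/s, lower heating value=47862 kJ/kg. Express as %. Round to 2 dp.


eta_BTE = (BP / (mf * LHV)) * 100
Denominator = 0.0215 * 47862 = 1029.0330 kW
eta_BTE = (232 / 1029.0330) * 100 = 22.55%


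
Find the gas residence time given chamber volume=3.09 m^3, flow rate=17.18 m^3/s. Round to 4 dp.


tau = V / Q_flow
tau = 3.09 / 17.18 = 0.1799 s


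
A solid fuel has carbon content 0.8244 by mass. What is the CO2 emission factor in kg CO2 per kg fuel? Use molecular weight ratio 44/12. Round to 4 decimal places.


EF = C_frac * (M_CO2 / M_C)
EF = 0.8244 * (44/12)
EF = 0.8244 * 3.666667 = 3.0228 kg_CO2/kg_fuel


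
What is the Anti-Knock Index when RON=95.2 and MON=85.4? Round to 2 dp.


AKI = (RON + MON) / 2
AKI = (95.2 + 85.4) / 2
AKI = 180.6 / 2 = 90.30


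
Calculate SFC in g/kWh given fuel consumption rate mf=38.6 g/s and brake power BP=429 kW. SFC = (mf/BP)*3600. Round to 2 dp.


SFC = (mf / BP) * 3600
Rate = 38.6 / 429 = 0.089977 g/(s*kW)
SFC = 0.089977 * 3600 = 323.92 g/kWh


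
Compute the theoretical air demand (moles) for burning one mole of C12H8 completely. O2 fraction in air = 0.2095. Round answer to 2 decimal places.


Balanced combustion: C12H8 + 14 O2 -> 12 CO2 + 4 H2O
O2 needed = C + H/4 = 12 + 8/4 = 14.00 moles
Air moles = O2 / 0.2095 = 14.00 / 0.2095 = 66.83 moles air


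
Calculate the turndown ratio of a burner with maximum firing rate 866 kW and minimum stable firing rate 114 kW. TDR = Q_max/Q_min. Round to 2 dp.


TDR = Q_max / Q_min
TDR = 866 / 114 = 7.60


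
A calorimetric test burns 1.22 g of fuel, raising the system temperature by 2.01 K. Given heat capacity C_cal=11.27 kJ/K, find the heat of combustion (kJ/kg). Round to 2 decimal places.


Hc = C_cal * delta_T / m_fuel
Q_released = 11.27 * 2.01 = 22.6527 kJ
m_fuel = 1.22 g = 1.22/1000 kg = 0.001220 kg
Hc = 22.6527 / 0.001220 = 18567.79 kJ/kg


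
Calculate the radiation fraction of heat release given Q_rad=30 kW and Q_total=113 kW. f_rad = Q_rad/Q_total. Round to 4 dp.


f_rad = Q_rad / Q_total
f_rad = 30 / 113 = 0.2655


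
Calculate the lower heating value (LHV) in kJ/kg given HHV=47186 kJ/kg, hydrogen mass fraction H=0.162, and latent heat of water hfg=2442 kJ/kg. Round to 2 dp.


LHV = HHV - hfg * 9 * H
Water correction = 2442 * 9 * 0.162 = 3560.436 kJ/kg
LHV = 47186 - 3560.436 = 43625.56 kJ/kg


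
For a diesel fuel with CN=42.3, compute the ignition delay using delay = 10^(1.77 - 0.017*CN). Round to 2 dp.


delay = 10^(1.77 - 0.017*CN)
Exponent = 1.77 - 0.017*42.3 = 1.0509
delay = 10^1.0509 = 11.24 ms


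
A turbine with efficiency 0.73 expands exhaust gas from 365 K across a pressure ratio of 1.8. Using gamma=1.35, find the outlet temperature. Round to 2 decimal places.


T_out = T_in * (1 - eta * (1 - PR^(-(gamma-1)/gamma)))
Exponent = -(1.35-1)/1.35 = -0.25925926
PR^exp = 1.8^(-0.25925926) = 0.85865408
Factor = 1 - 0.73*(1 - 0.85865408) = 0.89681748
T_out = 365 * 0.89681748 = 327.34 K


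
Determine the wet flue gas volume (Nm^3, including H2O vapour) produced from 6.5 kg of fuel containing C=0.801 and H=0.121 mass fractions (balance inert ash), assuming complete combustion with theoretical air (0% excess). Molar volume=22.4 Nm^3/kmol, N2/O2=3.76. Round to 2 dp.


Per kg fuel: CO2 = (C/12 kmol)*22.4 = (0.801/12)*22.4 = 1.49520 Nm^3
Per kg fuel: H2O = (H/2 kmol)*22.4 = (0.121/2)*22.4 = 1.35520 Nm^3
O2 needed per kg fuel = C/12 + H/4 = 0.801/12 + 0.121/4 = 0.09700000 kmol
Per kg fuel: N2 = O2*3.76*22.4 = 0.09700000*3.76*22.4 = 8.16973 Nm^3
Total per kg = 1.49520 + 1.35520 + 8.16973 = 11.02013 Nm^3
Total = 11.02013 * 6.5 = 71.63 Nm^3


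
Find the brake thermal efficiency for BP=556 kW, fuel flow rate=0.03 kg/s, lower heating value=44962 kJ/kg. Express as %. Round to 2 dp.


eta_BTE = (BP / (mf * LHV)) * 100
Denominator = 0.03 * 44962 = 1348.8600 kW
eta_BTE = (556 / 1348.8600) * 100 = 41.22%


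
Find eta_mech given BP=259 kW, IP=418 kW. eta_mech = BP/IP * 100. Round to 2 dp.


eta_mech = (BP / IP) * 100
Ratio = 259 / 418 = 0.6196
eta_mech = 0.6196 * 100 = 61.96%


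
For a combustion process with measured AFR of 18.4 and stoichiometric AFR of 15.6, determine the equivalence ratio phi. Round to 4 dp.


phi = AFR_stoich / AFR_actual
phi = 15.6 / 18.4 = 0.8478


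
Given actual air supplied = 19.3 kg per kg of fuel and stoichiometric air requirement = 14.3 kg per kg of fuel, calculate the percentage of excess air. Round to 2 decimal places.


Excess air = actual - stoichiometric = 19.3 - 14.3 = 5.00 kg/kg fuel
Excess air % = (excess / stoich) * 100 = (5.00 / 14.3) * 100 = 34.97%


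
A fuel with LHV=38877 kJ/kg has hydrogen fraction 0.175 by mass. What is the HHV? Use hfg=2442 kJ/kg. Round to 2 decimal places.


HHV = LHV + hfg * 9 * H
Water addition = 2442 * 9 * 0.175 = 3846.150 kJ/kg
HHV = 38877 + 3846.150 = 42723.15 kJ/kg


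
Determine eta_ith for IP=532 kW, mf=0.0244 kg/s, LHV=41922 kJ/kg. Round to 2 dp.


eta_ith = (IP / (mf * LHV)) * 100
Denominator = 0.0244 * 41922 = 1022.8968 kW
eta_ith = (532 / 1022.8968) * 100 = 52.01%


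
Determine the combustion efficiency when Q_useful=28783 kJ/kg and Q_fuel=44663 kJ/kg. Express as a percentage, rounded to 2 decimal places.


Efficiency = (Q_useful / Q_fuel) * 100
Efficiency = (28783 / 44663) * 100
Efficiency = 0.6444 * 100 = 64.44%


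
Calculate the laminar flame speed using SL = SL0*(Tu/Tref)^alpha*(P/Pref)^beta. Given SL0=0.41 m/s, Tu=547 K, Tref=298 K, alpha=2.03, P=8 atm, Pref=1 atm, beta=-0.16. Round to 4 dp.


SL = SL0 * (Tu/Tref)^alpha * (P/Pref)^beta
T ratio = 547/298 = 1.83557047
(T ratio)^alpha = 1.83557047^2.03 = 3.431273
(P/Pref)^beta = 8^(-0.16) = 0.716978
SL = 0.41 * 3.431273 * 0.716978 = 1.0087 m/s


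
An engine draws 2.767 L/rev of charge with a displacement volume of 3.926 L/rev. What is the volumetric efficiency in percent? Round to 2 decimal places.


eta_v = (V_actual / V_disp) * 100
Ratio = 2.767 / 3.926 = 0.7048
eta_v = 0.7048 * 100 = 70.48%


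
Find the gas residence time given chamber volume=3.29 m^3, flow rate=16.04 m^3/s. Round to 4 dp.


tau = V / Q_flow
tau = 3.29 / 16.04 = 0.2051 s


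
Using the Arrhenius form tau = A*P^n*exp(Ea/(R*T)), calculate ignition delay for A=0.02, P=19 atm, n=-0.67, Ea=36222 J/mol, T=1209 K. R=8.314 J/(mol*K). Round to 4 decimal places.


tau = A * P^n * exp(Ea/(R*T))
P^n = 19^(-0.67) = 0.13907052
Ea/(R*T) = 36222/(8.314*1209) = 3.603596
exp(Ea/(R*T)) = 36.730081
tau = 0.02 * 0.13907052 * 36.730081 = 0.1022 ms


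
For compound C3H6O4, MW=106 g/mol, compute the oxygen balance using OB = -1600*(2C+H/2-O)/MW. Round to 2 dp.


OB = -1600 * (2C + H/2 - O) / MW
Inner = 2*3 + 6/2 - 4 = 5.00
OB = -1600 * 5.00 / 106 = -75.47%


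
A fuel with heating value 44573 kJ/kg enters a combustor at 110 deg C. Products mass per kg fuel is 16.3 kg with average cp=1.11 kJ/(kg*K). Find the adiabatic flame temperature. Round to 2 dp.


T_ad = T_in + Hc / (m_p * cp)
Denominator = 16.3 * 1.11 = 18.0930
Temperature rise = 44573 / 18.0930 = 2463.55 K
T_ad = 110 + 2463.55 = 2573.55 deg C


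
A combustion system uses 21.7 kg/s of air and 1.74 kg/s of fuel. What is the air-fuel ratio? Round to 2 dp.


AFR = m_air / m_fuel
AFR = 21.7 / 1.74 = 12.47


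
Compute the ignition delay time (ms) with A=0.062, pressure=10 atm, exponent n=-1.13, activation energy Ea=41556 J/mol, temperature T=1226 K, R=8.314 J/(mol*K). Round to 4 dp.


tau = A * P^n * exp(Ea/(R*T))
P^n = 10^(-1.13) = 0.07413102
Ea/(R*T) = 41556/(8.314*1226) = 4.076930
exp(Ea/(R*T)) = 58.964168
tau = 0.062 * 0.07413102 * 58.964168 = 0.2710 ms


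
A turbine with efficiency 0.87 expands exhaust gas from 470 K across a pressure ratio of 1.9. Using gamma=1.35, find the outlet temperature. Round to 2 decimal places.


T_out = T_in * (1 - eta * (1 - PR^(-(gamma-1)/gamma)))
Exponent = -(1.35-1)/1.35 = -0.25925926
PR^exp = 1.9^(-0.25925926) = 0.84670193
Factor = 1 - 0.87*(1 - 0.84670193) = 0.86663068
T_out = 470 * 0.86663068 = 407.32 K


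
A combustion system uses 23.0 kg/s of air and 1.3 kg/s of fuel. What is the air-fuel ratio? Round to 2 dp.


AFR = m_air / m_fuel
AFR = 23.0 / 1.3 = 17.69


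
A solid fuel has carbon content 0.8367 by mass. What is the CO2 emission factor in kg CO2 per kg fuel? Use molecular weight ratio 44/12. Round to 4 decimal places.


EF = C_frac * (M_CO2 / M_C)
EF = 0.8367 * (44/12)
EF = 0.8367 * 3.666667 = 3.0679 kg_CO2/kg_fuel


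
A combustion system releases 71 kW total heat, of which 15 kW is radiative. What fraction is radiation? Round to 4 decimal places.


f_rad = Q_rad / Q_total
f_rad = 15 / 71 = 0.2113
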